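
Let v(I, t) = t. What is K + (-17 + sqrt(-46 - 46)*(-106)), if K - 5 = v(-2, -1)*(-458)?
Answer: 446 - 212*I*sqrt(23) ≈ 446.0 - 1016.7*I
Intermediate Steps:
K = 463 (K = 5 - 1*(-458) = 5 + 458 = 463)
K + (-17 + sqrt(-46 - 46)*(-106)) = 463 + (-17 + sqrt(-46 - 46)*(-106)) = 463 + (-17 + sqrt(-92)*(-106)) = 463 + (-17 + (2*I*sqrt(23))*(-106)) = 463 + (-17 - 212*I*sqrt(23)) = 446 - 212*I*sqrt(23)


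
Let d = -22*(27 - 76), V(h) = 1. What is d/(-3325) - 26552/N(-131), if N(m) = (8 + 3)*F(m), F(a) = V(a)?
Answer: -12613894/5225 ≈ -2414.1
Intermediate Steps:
F(a) = 1
N(m) = 11 (N(m) = (8 + 3)*1 = 11*1 = 11)
d = 1078 (d = -22*(-49) = 1078)
d/(-3325) - 26552/N(-131) = 1078/(-3325) - 26552/11 = 1078*(-1/3325) - 26552*1/11 = -154/475 - 26552/11 = -12613894/5225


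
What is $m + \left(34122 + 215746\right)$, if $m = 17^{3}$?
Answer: $254781$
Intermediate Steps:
$m = 4913$
$m + \left(34122 + 215746\right) = 4913 + \left(34122 + 215746\right) = 4913 + 249868 = 254781$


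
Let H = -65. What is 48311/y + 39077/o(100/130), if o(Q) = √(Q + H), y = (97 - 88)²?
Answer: 48311/81 - 39077*I*√10855/835 ≈ 596.43 - 4875.8*I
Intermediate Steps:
y = 81 (y = 9² = 81)
o(Q) = √(-65 + Q) (o(Q) = √(Q - 65) = √(-65 + Q))
48311/y + 39077/o(100/130) = 48311/81 + 39077/(√(-65 + 100/130)) = 48311*(1/81) + 39077/(√(-65 + 100*(1/130))) = 48311/81 + 39077/(√(-65 + 10/13)) = 48311/81 + 39077/(√(-835/13)) = 48311/81 + 39077/((I*√10855/13)) = 48311/81 + 39077*(-I*√10855/835) = 48311/81 - 39077*I*√10855/835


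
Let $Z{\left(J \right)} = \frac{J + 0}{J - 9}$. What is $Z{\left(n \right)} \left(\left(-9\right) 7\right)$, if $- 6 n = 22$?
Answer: $- \frac{693}{38} \approx -18.237$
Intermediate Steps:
$n = - \frac{11}{3}$ ($n = \left(- \frac{1}{6}\right) 22 = - \frac{11}{3} \approx -3.6667$)
$Z{\left(J \right)} = \frac{J}{-9 + J}$
$Z{\left(n \right)} \left(\left(-9\right) 7\right) = - \frac{11}{3 \left(-9 - \frac{11}{3}\right)} \left(\left(-9\right) 7\right) = - \frac{11}{3 \left(- \frac{38}{3}\right)} \left(-63\right) = \left(- \frac{11}{3}\right) \left(- \frac{3}{38}\right) \left(-63\right) = \frac{11}{38} \left(-63\right) = - \frac{693}{38}$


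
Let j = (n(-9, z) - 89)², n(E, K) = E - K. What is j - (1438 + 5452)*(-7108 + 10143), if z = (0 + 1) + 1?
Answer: -20901150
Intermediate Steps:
z = 2 (z = 1 + 1 = 2)
j = 10000 (j = ((-9 - 1*2) - 89)² = ((-9 - 2) - 89)² = (-11 - 89)² = (-100)² = 10000)
j - (1438 + 5452)*(-7108 + 10143) = 10000 - (1438 + 5452)*(-7108 + 10143) = 10000 - 6890*3035 = 10000 - 1*20911150 = 10000 - 20911150 = -20901150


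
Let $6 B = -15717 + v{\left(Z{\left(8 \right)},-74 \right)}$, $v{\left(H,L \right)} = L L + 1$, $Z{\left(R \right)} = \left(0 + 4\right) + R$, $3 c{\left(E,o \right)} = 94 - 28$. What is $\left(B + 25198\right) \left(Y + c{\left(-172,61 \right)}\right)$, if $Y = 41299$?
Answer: $\frac{2912056154}{3} \approx 9.7069 \cdot 10^{8}$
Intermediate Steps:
$c{\left(E,o \right)} = 22$ ($c{\left(E,o \right)} = \frac{94 - 28}{3} = \frac{1}{3} \cdot 66 = 22$)
$Z{\left(R \right)} = 4 + R$
$v{\left(H,L \right)} = 1 + L^{2}$ ($v{\left(H,L \right)} = L^{2} + 1 = 1 + L^{2}$)
$B = - \frac{5120}{3}$ ($B = \frac{-15717 + \left(1 + \left(-74\right)^{2}\right)}{6} = \frac{-15717 + \left(1 + 5476\right)}{6} = \frac{-15717 + 5477}{6} = \frac{1}{6} \left(-10240\right) = - \frac{5120}{3} \approx -1706.7$)
$\left(B + 25198\right) \left(Y + c{\left(-172,61 \right)}\right) = \left(- \frac{5120}{3} + 25198\right) \left(41299 + 22\right) = \frac{70474}{3} \cdot 41321 = \frac{2912056154}{3}$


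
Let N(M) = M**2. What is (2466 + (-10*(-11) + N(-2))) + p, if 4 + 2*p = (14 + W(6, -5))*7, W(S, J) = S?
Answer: 2648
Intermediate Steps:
p = 68 (p = -2 + ((14 + 6)*7)/2 = -2 + (20*7)/2 = -2 + (1/2)*140 = -2 + 70 = 68)
(2466 + (-10*(-11) + N(-2))) + p = (2466 + (-10*(-11) + (-2)**2)) + 68 = (2466 + (110 + 4)) + 68 = (2466 + 114) + 68 = 2580 + 68 = 2648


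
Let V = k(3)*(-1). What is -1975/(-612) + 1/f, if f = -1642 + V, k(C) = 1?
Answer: 3244313/1005516 ≈ 3.2265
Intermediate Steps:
V = -1 (V = 1*(-1) = -1)
f = -1643 (f = -1642 - 1 = -1643)
-1975/(-612) + 1/f = -1975/(-612) + 1/(-1643) = -1975*(-1/612) - 1/1643 = 1975/612 - 1/1643 = 3244313/1005516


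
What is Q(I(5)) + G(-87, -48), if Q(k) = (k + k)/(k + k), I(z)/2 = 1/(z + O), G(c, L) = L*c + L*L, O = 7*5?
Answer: 6481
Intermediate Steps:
O = 35
G(c, L) = L² + L*c (G(c, L) = L*c + L² = L² + L*c)
I(z) = 2/(35 + z) (I(z) = 2/(z + 35) = 2/(35 + z))
Q(k) = 1 (Q(k) = (2*k)/((2*k)) = (2*k)*(1/(2*k)) = 1)
Q(I(5)) + G(-87, -48) = 1 - 48*(-48 - 87) = 1 - 48*(-135) = 1 + 6480 = 6481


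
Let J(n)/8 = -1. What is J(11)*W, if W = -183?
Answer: 1464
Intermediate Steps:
J(n) = -8 (J(n) = 8*(-1) = -8)
J(11)*W = -8*(-183) = 1464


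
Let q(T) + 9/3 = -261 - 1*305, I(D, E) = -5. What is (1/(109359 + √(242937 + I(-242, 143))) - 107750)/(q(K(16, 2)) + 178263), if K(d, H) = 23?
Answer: -1288598191395391/2125068835649606 - √60733/1062534417824803 ≈ -0.60638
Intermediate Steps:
q(T) = -569 (q(T) = -3 + (-261 - 1*305) = -3 + (-261 - 305) = -3 - 566 = -569)
(1/(109359 + √(242937 + I(-242, 143))) - 107750)/(q(K(16, 2)) + 178263) = (1/(109359 + √(242937 - 5)) - 107750)/(-569 + 178263) = (1/(109359 + √242932) - 107750)/177694 = (1/(109359 + 2*√60733) - 107750)*(1/177694) = (-107750 + 1/(109359 + 2*√60733))*(1/177694) = -53875/88847 + 1/(177694*(109359 + 2*√60733))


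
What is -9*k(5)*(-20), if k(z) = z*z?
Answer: 4500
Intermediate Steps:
k(z) = z²
-9*k(5)*(-20) = -9*5²*(-20) = -9*25*(-20) = -225*(-20) = 4500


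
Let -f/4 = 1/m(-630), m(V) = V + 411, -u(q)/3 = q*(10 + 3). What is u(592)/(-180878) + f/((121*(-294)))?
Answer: 44967774154/352291829967 ≈ 0.12764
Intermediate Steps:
u(q) = -39*q (u(q) = -3*q*(10 + 3) = -3*q*13 = -39*q)
m(V) = 411 + V
f = 4/219 (f = -4/(411 - 630) = -4/(-219) = -4*(-1/219) = 4/219 ≈ 0.018265)
u(592)/(-180878) + f/((121*(-294))) = -39*592/(-180878) + 4/(219*((121*(-294)))) = -23088*(-1/180878) + (4/219)/(-35574) = 11544/90439 + (4/219)*(-1/35574) = 11544/90439 - 2/3895353 = 44967774154/352291829967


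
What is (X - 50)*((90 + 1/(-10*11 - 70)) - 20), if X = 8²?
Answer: 88193/90 ≈ 979.92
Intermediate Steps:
X = 64
(X - 50)*((90 + 1/(-10*11 - 70)) - 20) = (64 - 50)*((90 + 1/(-10*11 - 70)) - 20) = 14*((90 + 1/(-110 - 70)) - 20) = 14*((90 + 1/(-180)) - 20) = 14*((90 - 1/180) - 20) = 14*(16199/180 - 20) = 14*(12599/180) = 88193/90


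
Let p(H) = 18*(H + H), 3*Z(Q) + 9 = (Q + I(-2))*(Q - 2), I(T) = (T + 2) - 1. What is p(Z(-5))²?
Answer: 156816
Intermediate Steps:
I(T) = 1 + T (I(T) = (2 + T) - 1 = 1 + T)
Z(Q) = -3 + (-1 + Q)*(-2 + Q)/3 (Z(Q) = -3 + ((Q + (1 - 2))*(Q - 2))/3 = -3 + ((Q - 1)*(-2 + Q))/3 = -3 + ((-1 + Q)*(-2 + Q))/3 = -3 + (-1 + Q)*(-2 + Q)/3)
p(H) = 36*H (p(H) = 18*(2*H) = 36*H)
p(Z(-5))² = (36*(-7/3 - 1*(-5) + (⅓)*(-5)²))² = (36*(-7/3 + 5 + (⅓)*25))² = (36*(-7/3 + 5 + 25/3))² = (36*11)² = 396² = 156816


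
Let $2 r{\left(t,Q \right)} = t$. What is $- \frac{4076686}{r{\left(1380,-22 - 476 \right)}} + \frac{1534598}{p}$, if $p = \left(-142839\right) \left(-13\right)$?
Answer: $- \frac{97038049969}{16426485} \approx -5907.4$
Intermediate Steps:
$p = 1856907$
$r{\left(t,Q \right)} = \frac{t}{2}$
$- \frac{4076686}{r{\left(1380,-22 - 476 \right)}} + \frac{1534598}{p} = - \frac{4076686}{\frac{1}{2} \cdot 1380} + \frac{1534598}{1856907} = - \frac{4076686}{690} + 1534598 \cdot \frac{1}{1856907} = \left(-4076686\right) \frac{1}{690} + \frac{118046}{142839} = - \frac{2038343}{345} + \frac{118046}{142839} = - \frac{97038049969}{16426485}$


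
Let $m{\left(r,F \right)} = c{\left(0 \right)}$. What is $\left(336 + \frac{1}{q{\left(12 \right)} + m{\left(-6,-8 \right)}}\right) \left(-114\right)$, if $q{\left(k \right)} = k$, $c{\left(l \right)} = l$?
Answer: $- \frac{76627}{2} \approx -38314.0$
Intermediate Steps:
$m{\left(r,F \right)} = 0$
$\left(336 + \frac{1}{q{\left(12 \right)} + m{\left(-6,-8 \right)}}\right) \left(-114\right) = \left(336 + \frac{1}{12 + 0}\right) \left(-114\right) = \left(336 + \frac{1}{12}\right) \left(-114\right) = \frac{4033}{12} \left(-114\right) = - \frac{76627}{2}$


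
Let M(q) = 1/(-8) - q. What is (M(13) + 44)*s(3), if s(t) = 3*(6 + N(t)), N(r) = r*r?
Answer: 11115/8 ≈ 1389.4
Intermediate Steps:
N(r) = r²
M(q) = -⅛ - q
s(t) = 18 + 3*t² (s(t) = 3*(6 + t²) = 18 + 3*t²)
(M(13) + 44)*s(3) = ((-⅛ - 1*13) + 44)*(18 + 3*3²) = ((-⅛ - 13) + 44)*(18 + 3*9) = (-105/8 + 44)*(18 + 27) = (247/8)*45 = 11115/8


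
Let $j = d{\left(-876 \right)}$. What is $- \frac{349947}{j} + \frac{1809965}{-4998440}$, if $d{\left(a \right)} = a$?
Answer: $\frac{29126725889}{72977224} \approx 399.12$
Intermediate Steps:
$j = -876$
$- \frac{349947}{j} + \frac{1809965}{-4998440} = - \frac{349947}{-876} + \frac{1809965}{-4998440} = \left(-349947\right) \left(- \frac{1}{876}\right) + 1809965 \left(- \frac{1}{4998440}\right) = \frac{116649}{292} - \frac{361993}{999688} = \frac{29126725889}{72977224}$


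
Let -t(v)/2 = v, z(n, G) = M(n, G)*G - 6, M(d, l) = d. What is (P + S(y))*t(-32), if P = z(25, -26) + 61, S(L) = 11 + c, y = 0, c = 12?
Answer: -36608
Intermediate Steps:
z(n, G) = -6 + G*n (z(n, G) = n*G - 6 = G*n - 6 = -6 + G*n)
S(L) = 23 (S(L) = 11 + 12 = 23)
t(v) = -2*v
P = -595 (P = (-6 - 26*25) + 61 = (-6 - 650) + 61 = -656 + 61 = -595)
(P + S(y))*t(-32) = (-595 + 23)*(-2*(-32)) = -572*64 = -36608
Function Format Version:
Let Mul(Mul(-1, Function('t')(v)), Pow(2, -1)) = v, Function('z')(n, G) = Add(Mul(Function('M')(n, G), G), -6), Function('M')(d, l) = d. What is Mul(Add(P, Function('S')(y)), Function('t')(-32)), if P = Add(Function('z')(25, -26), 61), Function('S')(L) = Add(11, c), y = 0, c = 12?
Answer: -36608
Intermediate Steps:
Function('z')(n, G) = Add(-6, Mul(G, n)) (Function('z')(n, G) = Add(Mul(n, G), -6) = Add(Mul(G, n), -6) = Add(-6, Mul(G, n)))
Function('S')(L) = 23 (Function('S')(L) = Add(11, 12) = 23)
Function('t')(v) = Mul(-2, v)
P = -595 (P = Add(Add(-6, Mul(-26, 25)), 61) = Add(Add(-6, -650), 61) = Add(-656, 61) = -595)
Mul(Add(P, Function('S')(y)), Function('t')(-32)) = Mul(Add(-595, 23), Mul(-2, -32)) = Mul(-572, 64) = -36608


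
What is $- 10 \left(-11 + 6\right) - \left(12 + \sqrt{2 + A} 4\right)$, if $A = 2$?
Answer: $30$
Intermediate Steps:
$- 10 \left(-11 + 6\right) - \left(12 + \sqrt{2 + A} 4\right) = - 10 \left(-11 + 6\right) - \left(12 + \sqrt{2 + 2} \cdot 4\right) = \left(-10\right) \left(-5\right) - \left(12 + \sqrt{4} \cdot 4\right) = 50 - \left(12 + 2 \cdot 4\right) = 50 - \left(12 + 8\right) = 50 - 20 = 30$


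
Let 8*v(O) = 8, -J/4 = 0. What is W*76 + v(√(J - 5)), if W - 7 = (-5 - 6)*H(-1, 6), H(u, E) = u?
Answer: 1369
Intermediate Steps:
J = 0 (J = -4*0 = 0)
v(O) = 1 (v(O) = (⅛)*8 = 1)
W = 18 (W = 7 + (-5 - 6)*(-1) = 7 - 11*(-1) = 7 + 11 = 18)
W*76 + v(√(J - 5)) = 18*76 + 1 = 1368 + 1 = 1369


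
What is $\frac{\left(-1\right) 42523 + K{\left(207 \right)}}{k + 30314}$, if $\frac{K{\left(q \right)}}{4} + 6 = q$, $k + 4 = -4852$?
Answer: $- \frac{41719}{25458} \approx -1.6387$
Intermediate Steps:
$k = -4856$ ($k = -4 - 4852 = -4856$)
$K{\left(q \right)} = -24 + 4 q$
$\frac{\left(-1\right) 42523 + K{\left(207 \right)}}{k + 30314} = \frac{\left(-1\right) 42523 + \left(-24 + 4 \cdot 207\right)}{-4856 + 30314} = \frac{-42523 + \left(-24 + 828\right)}{25458} = \left(-42523 + 804\right) \frac{1}{25458} = \left(-41719\right) \frac{1}{25458} = - \frac{41719}{25458}$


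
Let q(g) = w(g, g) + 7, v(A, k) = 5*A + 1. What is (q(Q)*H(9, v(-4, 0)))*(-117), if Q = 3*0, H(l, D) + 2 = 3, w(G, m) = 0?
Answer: -819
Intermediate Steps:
v(A, k) = 1 + 5*A
H(l, D) = 1 (H(l, D) = -2 + 3 = 1)
Q = 0
q(g) = 7 (q(g) = 0 + 7 = 7)
(q(Q)*H(9, v(-4, 0)))*(-117) = (7*1)*(-117) = 7*(-117) = -819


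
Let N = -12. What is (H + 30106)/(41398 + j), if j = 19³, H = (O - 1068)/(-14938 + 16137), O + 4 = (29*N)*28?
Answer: 36086278/57860143 ≈ 0.62368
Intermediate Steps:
O = -9748 (O = -4 + (29*(-12))*28 = -4 - 348*28 = -4 - 9744 = -9748)
H = -10816/1199 (H = (-9748 - 1068)/(-14938 + 16137) = -10816/1199 ≈ -9.0208)
j = 6859
(H + 30106)/(41398 + j) = (-10816/1199 + 30106)/(41398 + 6859) = (36086278/1199)/48257 = (36086278/1199)*(1/48257) = 36086278/57860143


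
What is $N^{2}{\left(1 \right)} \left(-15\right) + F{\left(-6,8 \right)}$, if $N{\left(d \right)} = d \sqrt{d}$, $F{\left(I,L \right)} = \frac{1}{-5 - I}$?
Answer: $-14$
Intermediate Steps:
$N{\left(d \right)} = d^{\frac{3}{2}}$
$N^{2}{\left(1 \right)} \left(-15\right) + F{\left(-6,8 \right)} = \left(1^{\frac{3}{2}}\right)^{2} \left(-15\right) - \frac{1}{5 - 6} = 1^{2} \left(-15\right) - \frac{1}{-1} = 1 \left(-15\right) - -1 = -15 + 1 = -14$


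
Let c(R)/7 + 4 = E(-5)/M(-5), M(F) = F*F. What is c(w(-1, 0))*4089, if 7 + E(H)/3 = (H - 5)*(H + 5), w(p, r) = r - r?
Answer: -3463383/25 ≈ -1.3854e+5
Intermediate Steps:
M(F) = F**2
w(p, r) = 0
E(H) = -21 + 3*(-5 + H)*(5 + H) (E(H) = -21 + 3*((H - 5)*(H + 5)) = -21 + 3*((-5 + H)*(5 + H)) = -21 + 3*(-5 + H)*(5 + H))
c(R) = -847/25 (c(R) = -28 + 7*((-96 + 3*(-5)**2)/((-5)**2)) = -28 + 7*((-96 + 3*25)/25) = -28 + 7*((-96 + 75)*(1/25)) = -28 + 7*(-21*1/25) = -28 + 7*(-21/25) = -28 - 147/25 = -847/25)
c(w(-1, 0))*4089 = -847/25*4089 = -3463383/25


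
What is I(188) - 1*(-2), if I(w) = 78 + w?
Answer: 268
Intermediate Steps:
I(188) - 1*(-2) = (78 + 188) - 1*(-2) = 266 + 2 = 268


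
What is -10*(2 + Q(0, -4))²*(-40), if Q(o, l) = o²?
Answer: 1600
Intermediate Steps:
-10*(2 + Q(0, -4))²*(-40) = -10*(2 + 0²)²*(-40) = -10*(2 + 0)²*(-40) = -10*2²*(-40) = -10*4*(-40) = -40*(-40) = 1600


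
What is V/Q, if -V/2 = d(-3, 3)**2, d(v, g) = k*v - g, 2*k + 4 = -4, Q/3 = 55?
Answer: -54/55 ≈ -0.98182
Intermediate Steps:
Q = 165 (Q = 3*55 = 165)
k = -4 (k = -2 + (1/2)*(-4) = -2 - 2 = -4)
d(v, g) = -g - 4*v (d(v, g) = -4*v - g = -g - 4*v)
V = -162 (V = -2*(-1*3 - 4*(-3))**2 = -2*(-3 + 12)**2 = -2*9**2 = -2*81 = -162)
V/Q = -162/165 = -162*1/165 = -54/55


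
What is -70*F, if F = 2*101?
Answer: -14140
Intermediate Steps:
F = 202
-70*F = -70*202 = -14140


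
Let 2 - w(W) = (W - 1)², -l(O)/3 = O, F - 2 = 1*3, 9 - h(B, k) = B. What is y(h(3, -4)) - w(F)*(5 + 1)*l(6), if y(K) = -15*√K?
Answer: -1512 - 15*√6 ≈ -1548.7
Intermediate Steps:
h(B, k) = 9 - B
F = 5 (F = 2 + 1*3 = 2 + 3 = 5)
l(O) = -3*O
w(W) = 2 - (-1 + W)² (w(W) = 2 - (W - 1)² = 2 - (-1 + W)²)
y(h(3, -4)) - w(F)*(5 + 1)*l(6) = -15*√(9 - 1*3) - (2 - (-1 + 5)²)*(5 + 1)*(-3*6) = -15*√(9 - 3) - (2 - 1*4²)*6*(-18) = -15*√6 - (2 - 1*16)*(-108) = -15*√6 - (2 - 16)*(-108) = -15*√6 - (-14)*(-108) = -15*√6 - 1*1512 = -15*√6 - 1512 = -1512 - 15*√6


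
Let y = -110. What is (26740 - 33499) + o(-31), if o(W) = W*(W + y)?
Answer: -2388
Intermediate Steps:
o(W) = W*(-110 + W) (o(W) = W*(W - 110) = W*(-110 + W))
(26740 - 33499) + o(-31) = (26740 - 33499) - 31*(-110 - 31) = -6759 - 31*(-141) = -6759 + 4371 = -2388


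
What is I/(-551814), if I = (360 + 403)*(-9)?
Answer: 2289/183938 ≈ 0.012444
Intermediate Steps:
I = -6867 (I = 763*(-9) = -6867)
I/(-551814) = -6867/(-551814) = -6867*(-1/551814) = 2289/183938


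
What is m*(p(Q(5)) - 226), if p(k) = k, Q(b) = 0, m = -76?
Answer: 17176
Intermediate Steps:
m*(p(Q(5)) - 226) = -76*(0 - 226) = -76*(-226) = 17176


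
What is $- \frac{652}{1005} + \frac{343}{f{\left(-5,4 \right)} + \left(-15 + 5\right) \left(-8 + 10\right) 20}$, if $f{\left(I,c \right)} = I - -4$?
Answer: $- \frac{606167}{403005} \approx -1.5041$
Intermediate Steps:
$f{\left(I,c \right)} = 4 + I$ ($f{\left(I,c \right)} = I + 4 = 4 + I$)
$- \frac{652}{1005} + \frac{343}{f{\left(-5,4 \right)} + \left(-15 + 5\right) \left(-8 + 10\right) 20} = - \frac{652}{1005} + \frac{343}{\left(4 - 5\right) + \left(-15 + 5\right) \left(-8 + 10\right) 20} = \left(-652\right) \frac{1}{1005} + \frac{343}{-1 + \left(-10\right) 2 \cdot 20} = - \frac{652}{1005} + \frac{343}{-1 - 400} = - \frac{652}{1005} + \frac{343}{-401} = - \frac{652}{1005} + 343 \left(- \frac{1}{401}\right) = - \frac{652}{1005} - \frac{343}{401} = - \frac{606167}{403005}$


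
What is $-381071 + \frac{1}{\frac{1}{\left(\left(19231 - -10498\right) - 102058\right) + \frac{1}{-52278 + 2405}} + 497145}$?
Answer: $- \frac{683387340486182682109}{1793333369607737} \approx -3.8107 \cdot 10^{5}$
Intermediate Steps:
$-381071 + \frac{1}{\frac{1}{\left(\left(19231 - -10498\right) - 102058\right) + \frac{1}{-52278 + 2405}} + 497145} = -381071 + \frac{1}{\frac{1}{\left(\left(19231 + 10498\right) - 102058\right) + \frac{1}{-49873}} + 497145} = -381071 + \frac{1}{\frac{1}{\left(29729 - 102058\right) - \frac{1}{49873}} + 497145} = -381071 + \frac{1}{\frac{1}{-72329 - \frac{1}{49873}} + 497145} = -381071 + \frac{1}{\frac{1}{- \frac{3607264218}{49873}} + 497145} = -381071 + \frac{1}{- \frac{49873}{3607264218} + 497145} = -381071 + \frac{1}{\frac{1793333369607737}{3607264218}} = -381071 + \frac{3607264218}{1793333369607737} = - \frac{683387340486182682109}{1793333369607737}$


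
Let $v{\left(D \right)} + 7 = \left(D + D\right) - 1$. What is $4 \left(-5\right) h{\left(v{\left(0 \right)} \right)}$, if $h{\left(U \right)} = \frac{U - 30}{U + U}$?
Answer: $- \frac{95}{2} \approx -47.5$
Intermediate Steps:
$v{\left(D \right)} = -8 + 2 D$ ($v{\left(D \right)} = -7 + \left(\left(D + D\right) - 1\right) = -7 + \left(2 D - 1\right) = -7 + \left(-1 + 2 D\right) = -8 + 2 D$)
$h{\left(U \right)} = \frac{-30 + U}{2 U}$
$4 \left(-5\right) h{\left(v{\left(0 \right)} \right)} = 4 \left(-5\right) \frac{-30 + \left(-8 + 2 \cdot 0\right)}{2 \left(-8 + 2 \cdot 0\right)} = - 20 \frac{-30 + \left(-8 + 0\right)}{2 \left(-8 + 0\right)} = - 20 \frac{-30 - 8}{2 \left(-8\right)} = - 20 \cdot \frac{1}{2} \left(- \frac{1}{8}\right) \left(-38\right) = \left(-20\right) \frac{19}{8} = - \frac{95}{2}$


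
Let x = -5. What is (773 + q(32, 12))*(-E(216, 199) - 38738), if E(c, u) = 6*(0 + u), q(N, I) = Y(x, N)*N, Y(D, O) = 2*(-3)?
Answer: -23200492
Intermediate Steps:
Y(D, O) = -6
q(N, I) = -6*N
E(c, u) = 6*u
(773 + q(32, 12))*(-E(216, 199) - 38738) = (773 - 6*32)*(-6*199 - 38738) = (773 - 192)*(-1*1194 - 38738) = 581*(-1194 - 38738) = 581*(-39932) = -23200492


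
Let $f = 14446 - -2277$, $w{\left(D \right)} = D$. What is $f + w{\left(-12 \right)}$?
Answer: $16711$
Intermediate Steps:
$f = 16723$ ($f = 14446 + 2277 = 16723$)
$f + w{\left(-12 \right)} = 16723 - 12 = 16711$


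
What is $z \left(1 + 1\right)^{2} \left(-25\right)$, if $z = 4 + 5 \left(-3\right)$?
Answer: $1100$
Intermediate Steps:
$z = -11$ ($z = 4 - 15 = -11$)
$z \left(1 + 1\right)^{2} \left(-25\right) = - 11 \left(1 + 1\right)^{2} \left(-25\right) = - 11 \cdot 2^{2} \left(-25\right) = \left(-11\right) 4 \left(-25\right) = \left(-44\right) \left(-25\right) = 1100$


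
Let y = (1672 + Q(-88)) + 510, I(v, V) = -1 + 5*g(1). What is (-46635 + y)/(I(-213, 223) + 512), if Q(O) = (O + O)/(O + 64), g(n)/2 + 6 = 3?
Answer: -133337/1443 ≈ -92.403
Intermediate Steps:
g(n) = -6 (g(n) = -12 + 2*3 = -12 + 6 = -6)
Q(O) = 2*O/(64 + O) (Q(O) = (2*O)/(64 + O) = 2*O/(64 + O))
I(v, V) = -31 (I(v, V) = -1 + 5*(-6) = -1 - 30 = -31)
y = 6568/3 (y = (1672 + 2*(-88)/(64 - 88)) + 510 = (1672 + 2*(-88)/(-24)) + 510 = (1672 + 2*(-88)*(-1/24)) + 510 = (1672 + 22/3) + 510 = 5038/3 + 510 = 6568/3 ≈ 2189.3)
(-46635 + y)/(I(-213, 223) + 512) = (-46635 + 6568/3)/(-31 + 512) = -133337/3/481 = -133337/3*1/481 = -133337/1443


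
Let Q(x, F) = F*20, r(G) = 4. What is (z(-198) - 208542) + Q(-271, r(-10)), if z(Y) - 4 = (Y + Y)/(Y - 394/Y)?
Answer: -4045088286/19405 ≈ -2.0846e+5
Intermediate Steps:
z(Y) = 4 + 2*Y/(Y - 394/Y) (z(Y) = 4 + (Y + Y)/(Y - 394/Y) = 4 + (2*Y)/(Y - 394/Y) = 4 + 2*Y/(Y - 394/Y))
Q(x, F) = 20*F
(z(-198) - 208542) + Q(-271, r(-10)) = (2*(-788 + 3*(-198)²)/(-394 + (-198)²) - 208542) + 20*4 = (2*(-788 + 3*39204)/(-394 + 39204) - 208542) + 80 = (2*(-788 + 117612)/38810 - 208542) + 80 = (2*(1/38810)*116824 - 208542) + 80 = (116824/19405 - 208542) + 80 = -4046640686/19405 + 80 = -4045088286/19405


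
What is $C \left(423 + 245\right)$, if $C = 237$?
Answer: $158316$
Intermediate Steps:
$C \left(423 + 245\right) = 237 \left(423 + 245\right) = 237 \cdot 668 = 158316$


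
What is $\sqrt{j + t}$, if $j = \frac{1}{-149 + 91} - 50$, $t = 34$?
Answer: $\frac{i \sqrt{53882}}{58} \approx 4.0022 i$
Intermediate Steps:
$j = - \frac{2901}{58}$ ($j = \frac{1}{-58} - 50 = - \frac{1}{58} - 50 = - \frac{2901}{58} \approx -50.017$)
$\sqrt{j + t} = \sqrt{- \frac{2901}{58} + 34} = \sqrt{- \frac{929}{58}} = \frac{i \sqrt{53882}}{58}$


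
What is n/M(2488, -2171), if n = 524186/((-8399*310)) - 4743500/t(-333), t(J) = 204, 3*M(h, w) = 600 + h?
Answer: -771919403059/34170827560 ≈ -22.590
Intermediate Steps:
M(h, w) = 200 + h/3 (M(h, w) = (600 + h)/3 = 200 + h/3)
n = -1543838806118/66394095 (n = 524186/((-8399*310)) - 4743500/204 = 524186/(-2603690) - 4743500*1/204 = 524186*(-1/2603690) - 1185875/51 = -262093/1301845 - 1185875/51 = -1543838806118/66394095 ≈ -23253.)
n/M(2488, -2171) = -1543838806118/(66394095*(200 + (⅓)*2488)) = -1543838806118/(66394095*(200 + 2488/3)) = -1543838806118/(66394095*3088/3) = -1543838806118/66394095*3/3088 = -771919403059/34170827560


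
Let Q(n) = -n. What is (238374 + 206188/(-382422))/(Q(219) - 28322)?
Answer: -45579627820/5457353151 ≈ -8.3520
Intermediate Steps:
(238374 + 206188/(-382422))/(Q(219) - 28322) = (238374 + 206188/(-382422))/(-1*219 - 28322) = (238374 + 206188*(-1/382422))/(-219 - 28322) = (238374 - 103094/191211)/(-28541) = (45579627820/191211)*(-1/28541) = -45579627820/5457353151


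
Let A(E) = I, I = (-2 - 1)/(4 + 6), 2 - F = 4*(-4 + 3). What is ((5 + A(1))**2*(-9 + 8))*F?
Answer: -6627/50 ≈ -132.54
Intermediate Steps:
F = 6 (F = 2 - 4*(-4 + 3) = 2 - 4*(-1) = 2 - 1*(-4) = 2 + 4 = 6)
I = -3/10 ≈ -0.30000
A(E) = -3/10
((5 + A(1))**2*(-9 + 8))*F = ((5 - 3/10)**2*(-9 + 8))*6 = ((47/10)**2*(-1))*6 = ((2209/100)*(-1))*6 = -2209/100*6 = -6627/50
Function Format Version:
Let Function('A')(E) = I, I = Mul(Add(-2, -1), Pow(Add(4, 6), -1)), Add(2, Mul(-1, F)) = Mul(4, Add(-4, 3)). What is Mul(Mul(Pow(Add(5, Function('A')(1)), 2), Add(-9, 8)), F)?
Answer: Rational(-6627, 50) ≈ -132.54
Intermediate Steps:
F = 6 (F = Add(2, Mul(-1, Mul(4, Add(-4, 3)))) = Add(2, Mul(-1, Mul(4, -1))) = Add(2, Mul(-1, -4)) = Add(2, 4) = 6)
I = Rational(-3, 10) (I = Mul(-3, Pow(10, -1)) = Mul(-3, Rational(1, 10)) = Rational(-3, 10) ≈ -0.30000)
Function('A')(E) = Rational(-3, 10)
Mul(Mul(Pow(Add(5, Function('A')(1)), 2), Add(-9, 8)), F) = Mul(Mul(Pow(Add(5, Rational(-3, 10)), 2), Add(-9, 8)), 6) = Mul(Mul(Pow(Rational(47, 10), 2), -1), 6) = Mul(Mul(Rational(2209, 100), -1), 6) = Mul(Rational(-2209, 100), 6) = Rational(-6627, 50)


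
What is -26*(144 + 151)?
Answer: -7670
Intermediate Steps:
-26*(144 + 151) = -26*295 = -7670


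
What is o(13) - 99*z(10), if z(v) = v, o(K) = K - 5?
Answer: -982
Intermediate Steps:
o(K) = -5 + K
o(13) - 99*z(10) = (-5 + 13) - 99*10 = 8 - 990 = -982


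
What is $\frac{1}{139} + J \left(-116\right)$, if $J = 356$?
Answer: $- \frac{5740143}{139} \approx -41296.0$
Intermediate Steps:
$\frac{1}{139} + J \left(-116\right) = \frac{1}{139} + 356 \left(-116\right) = \frac{1}{139} - 41296 = - \frac{5740143}{139}$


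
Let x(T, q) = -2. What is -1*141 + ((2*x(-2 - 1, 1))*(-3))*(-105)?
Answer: -1401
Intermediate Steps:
-1*141 + ((2*x(-2 - 1, 1))*(-3))*(-105) = -1*141 + ((2*(-2))*(-3))*(-105) = -141 - 4*(-3)*(-105) = -141 + 12*(-105) = -141 - 1260 = -1401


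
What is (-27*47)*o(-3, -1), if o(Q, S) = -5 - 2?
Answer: 8883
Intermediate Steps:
o(Q, S) = -7
(-27*47)*o(-3, -1) = -27*47*(-7) = -1269*(-7) = 8883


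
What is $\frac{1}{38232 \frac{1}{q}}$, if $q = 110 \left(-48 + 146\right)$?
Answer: $\frac{2695}{9558} \approx 0.28196$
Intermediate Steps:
$q = 10780$ ($q = 110 \cdot 98 = 10780$)
$\frac{1}{38232 \frac{1}{q}} = \frac{1}{38232 \cdot \frac{1}{10780}} = \frac{1}{\frac{9558}{2695}} = \frac{2695}{9558}$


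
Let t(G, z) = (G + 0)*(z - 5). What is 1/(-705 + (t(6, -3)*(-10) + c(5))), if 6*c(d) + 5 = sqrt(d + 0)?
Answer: -813/183602 - 3*sqrt(5)/918010 ≈ -0.0044354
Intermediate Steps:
c(d) = -5/6 + sqrt(d)/6 (c(d) = -5/6 + sqrt(d + 0)/6 = -5/6 + sqrt(d)/6)
t(G, z) = G*(-5 + z)
1/(-705 + (t(6, -3)*(-10) + c(5))) = 1/(-705 + ((6*(-5 - 3))*(-10) + (-5/6 + sqrt(5)/6))) = 1/(-705 + ((6*(-8))*(-10) + (-5/6 + sqrt(5)/6))) = 1/(-705 + (-48*(-10) + (-5/6 + sqrt(5)/6))) = 1/(-705 + (480 + (-5/6 + sqrt(5)/6))) = 1/(-705 + (2875/6 + sqrt(5)/6)) = 1/(-1355/6 + sqrt(5)/6)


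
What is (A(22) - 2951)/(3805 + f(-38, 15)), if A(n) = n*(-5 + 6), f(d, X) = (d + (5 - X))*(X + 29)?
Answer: -2929/1693 ≈ -1.7301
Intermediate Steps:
f(d, X) = (29 + X)*(5 + d - X) (f(d, X) = (5 + d - X)*(29 + X) = (29 + X)*(5 + d - X))
A(n) = n (A(n) = n*1 = n)
(A(22) - 2951)/(3805 + f(-38, 15)) = (22 - 2951)/(3805 + (145 - 1*15**2 - 24*15 + 29*(-38) + 15*(-38))) = -2929/(3805 + (145 - 1*225 - 360 - 1102 - 570)) = -2929/(3805 + (145 - 225 - 360 - 1102 - 570)) = -2929/(3805 - 2112) = -2929/1693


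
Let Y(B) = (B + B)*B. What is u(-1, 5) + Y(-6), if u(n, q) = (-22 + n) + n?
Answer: 48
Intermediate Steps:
Y(B) = 2*B**2 (Y(B) = (2*B)*B = 2*B**2)
u(n, q) = -22 + 2*n
u(-1, 5) + Y(-6) = (-22 + 2*(-1)) + 2*(-6)**2 = (-22 - 2) + 2*36 = -24 + 72 = 48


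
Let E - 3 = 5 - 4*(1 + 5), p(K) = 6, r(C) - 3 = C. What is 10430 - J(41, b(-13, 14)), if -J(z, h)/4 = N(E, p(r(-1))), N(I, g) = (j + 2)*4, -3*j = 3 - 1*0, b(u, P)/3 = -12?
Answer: 10446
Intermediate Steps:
b(u, P) = -36 (b(u, P) = 3*(-12) = -36)
r(C) = 3 + C
E = -16 (E = 3 + (5 - 4*(1 + 5)) = 3 + (5 - 4*6) = 3 + (5 - 24) = 3 - 19 = -16)
j = -1 (j = -(3 - 1*0)/3 = -(3 + 0)/3 = -⅓*3 = -1)
N(I, g) = 4 (N(I, g) = (-1 + 2)*4 = 1*4 = 4)
J(z, h) = -16 (J(z, h) = -4*4 = -16)
10430 - J(41, b(-13, 14)) = 10430 - 1*(-16) = 10430 + 16 = 10446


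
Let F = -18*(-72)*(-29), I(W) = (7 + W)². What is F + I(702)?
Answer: 465097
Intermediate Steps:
F = -37584 (F = 1296*(-29) = -37584)
F + I(702) = -37584 + (7 + 702)² = -37584 + 709² = -37584 + 502681 = 465097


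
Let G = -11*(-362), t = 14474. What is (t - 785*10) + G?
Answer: 10606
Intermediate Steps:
G = 3982
(t - 785*10) + G = (14474 - 785*10) + 3982 = (14474 - 7850) + 3982 = 6624 + 3982 = 10606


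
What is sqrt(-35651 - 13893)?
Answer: 2*I*sqrt(12386) ≈ 222.58*I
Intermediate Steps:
sqrt(-35651 - 13893) = sqrt(-49544) = 2*I*sqrt(12386)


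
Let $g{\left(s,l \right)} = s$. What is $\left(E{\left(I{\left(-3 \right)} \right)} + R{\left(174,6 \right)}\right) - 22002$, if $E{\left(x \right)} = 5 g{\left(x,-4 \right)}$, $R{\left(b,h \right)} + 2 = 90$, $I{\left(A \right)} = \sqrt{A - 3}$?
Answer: $-21914 + 5 i \sqrt{6} \approx -21914.0 + 12.247 i$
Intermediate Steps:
$I{\left(A \right)} = \sqrt{-3 + A}$
$R{\left(b,h \right)} = 88$ ($R{\left(b,h \right)} = -2 + 90 = 88$)
$E{\left(x \right)} = 5 x$
$\left(E{\left(I{\left(-3 \right)} \right)} + R{\left(174,6 \right)}\right) - 22002 = \left(5 \sqrt{-3 - 3} + 88\right) - 22002 = \left(5 \sqrt{-6} + 88\right) - 22002 = \left(5 i \sqrt{6} + 88\right) - 22002 = \left(88 + 5 i \sqrt{6}\right) - 22002 = -21914 + 5 i \sqrt{6}$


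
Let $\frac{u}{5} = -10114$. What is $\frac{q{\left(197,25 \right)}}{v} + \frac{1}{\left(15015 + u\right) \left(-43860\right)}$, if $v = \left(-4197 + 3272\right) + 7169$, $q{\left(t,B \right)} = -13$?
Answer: $- \frac{2534092957}{1217144715150} \approx -0.002082$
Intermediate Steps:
$u = -50570$ ($u = 5 \left(-10114\right) = -50570$)
$v = 6244$ ($v = -925 + 7169 = 6244$)
$\frac{q{\left(197,25 \right)}}{v} + \frac{1}{\left(15015 + u\right) \left(-43860\right)} = - \frac{13}{6244} + \frac{1}{\left(15015 - 50570\right) \left(-43860\right)} = \left(-13\right) \frac{1}{6244} + \frac{1}{-35555} \left(- \frac{1}{43860}\right) = - \frac{13}{6244} - - \frac{1}{1559442300} = - \frac{13}{6244} + \frac{1}{1559442300} = - \frac{2534092957}{1217144715150}$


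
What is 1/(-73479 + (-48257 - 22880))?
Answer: -1/144616 ≈ -6.9149e-6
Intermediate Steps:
1/(-73479 + (-48257 - 22880)) = 1/(-73479 - 71137) = 1/(-144616) = -1/144616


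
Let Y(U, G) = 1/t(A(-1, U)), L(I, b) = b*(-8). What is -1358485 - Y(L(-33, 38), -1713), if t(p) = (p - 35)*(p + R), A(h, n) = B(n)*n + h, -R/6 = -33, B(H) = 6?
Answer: -4111074476701/3026220 ≈ -1.3585e+6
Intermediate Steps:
R = 198 (R = -6*(-33) = 198)
L(I, b) = -8*b
A(h, n) = h + 6*n (A(h, n) = 6*n + h = h + 6*n)
t(p) = (-35 + p)*(198 + p) (t(p) = (p - 35)*(p + 198) = (-35 + p)*(198 + p))
Y(U, G) = 1/(-7093 + (-1 + 6*U)**2 + 978*U) (Y(U, G) = 1/(-6930 + (-1 + 6*U)**2 + 163*(-1 + 6*U)) = 1/(-6930 + (-1 + 6*U)**2 + (-163 + 978*U)) = 1/(-7093 + (-1 + 6*U)**2 + 978*U))
-1358485 - Y(L(-33, 38), -1713) = -1358485 - 1/(6*(-1182 + 6*(-8*38)**2 + 161*(-8*38))) = -1358485 - 1/(6*(-1182 + 6*(-304)**2 + 161*(-304))) = -1358485 - 1/(6*(-1182 + 6*92416 - 48944)) = -1358485 - 1/(6*(-1182 + 554496 - 48944)) = -1358485 - 1/(6*504370) = -1358485 - 1*1/3026220 = -1358485 - 1/3026220 = -4111074476701/3026220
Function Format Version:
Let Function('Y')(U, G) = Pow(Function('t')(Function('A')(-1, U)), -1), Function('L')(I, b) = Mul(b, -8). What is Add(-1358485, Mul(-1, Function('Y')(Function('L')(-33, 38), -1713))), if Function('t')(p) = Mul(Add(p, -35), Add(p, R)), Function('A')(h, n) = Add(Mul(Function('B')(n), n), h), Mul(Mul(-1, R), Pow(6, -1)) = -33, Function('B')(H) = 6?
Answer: Rational(-4111074476701, 3026220) ≈ -1.3585e+6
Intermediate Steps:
R = 198 (R = Mul(-6, -33) = 198)
Function('L')(I, b) = Mul(-8, b)
Function('A')(h, n) = Add(h, Mul(6, n)) (Function('A')(h, n) = Add(Mul(6, n), h) = Add(h, Mul(6, n)))
Function('t')(p) = Mul(Add(-35, p), Add(198, p)) (Function('t')(p) = Mul(Add(p, -35), Add(p, 198)) = Mul(Add(-35, p), Add(198, p)))
Function('Y')(U, G) = Pow(Add(-7093, Pow(Add(-1, Mul(6, U)), 2), Mul(978, U)), -1) (Function('Y')(U, G) = Pow(Add(-6930, Pow(Add(-1, Mul(6, U)), 2), Mul(163, Add(-1, Mul(6, U)))), -1) = Pow(Add(-6930, Pow(Add(-1, Mul(6, U)), 2), Add(-163, Mul(978, U))), -1) = Pow(Add(-7093, Pow(Add(-1, Mul(6, U)), 2), Mul(978, U)), -1))
Add(-1358485, Mul(-1, Function('Y')(Function('L')(-33, 38), -1713))) = Add(-1358485, Mul(-1, Mul(Rational(1, 6), Pow(Add(-1182, Mul(6, Pow(Mul(-8, 38), 2)), Mul(161, Mul(-8, 38))), -1)))) = Add(-1358485, Mul(-1, Mul(Rational(1, 6), Pow(Add(-1182, Mul(6, Pow(-304, 2)), Mul(161, -304)), -1)))) = Add(-1358485, Mul(-1, Mul(Rational(1, 6), Pow(Add(-1182, Mul(6, 92416), -48944), -1)))) = Add(-1358485, Mul(-1, Mul(Rational(1, 6), Pow(Add(-1182, 554496, -48944), -1)))) = Add(-1358485, Mul(-1, Mul(Rational(1, 6), Pow(504370, -1)))) = Add(-1358485, Mul(-1, Mul(Rational(1, 6), Rational(1, 504370)))) = Add(-1358485, Mul(-1, Rational(1, 3026220))) = Add(-1358485, Rational(-1, 3026220)) = Rational(-4111074476701, 3026220)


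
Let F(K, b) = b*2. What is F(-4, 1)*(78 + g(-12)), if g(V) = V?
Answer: 132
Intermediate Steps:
F(K, b) = 2*b
F(-4, 1)*(78 + g(-12)) = (2*1)*(78 - 12) = 2*66 = 132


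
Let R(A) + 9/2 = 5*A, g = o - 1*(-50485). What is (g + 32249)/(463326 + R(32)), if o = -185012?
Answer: -204556/926963 ≈ -0.22067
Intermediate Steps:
g = -134527 (g = -185012 - 1*(-50485) = -185012 + 50485 = -134527)
R(A) = -9/2 + 5*A
(g + 32249)/(463326 + R(32)) = (-134527 + 32249)/(463326 + (-9/2 + 5*32)) = -102278/(463326 + (-9/2 + 160)) = -102278/(463326 + 311/2) = -102278/926963/2 = -102278*2/926963 = -204556/926963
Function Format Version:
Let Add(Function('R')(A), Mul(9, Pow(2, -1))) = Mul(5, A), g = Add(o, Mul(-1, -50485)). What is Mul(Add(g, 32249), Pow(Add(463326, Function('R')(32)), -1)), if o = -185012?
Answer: Rational(-204556, 926963) ≈ -0.22067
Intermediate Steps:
g = -134527 (g = Add(-185012, Mul(-1, -50485)) = Add(-185012, 50485) = -134527)
Function('R')(A) = Add(Rational(-9, 2), Mul(5, A))
Mul(Add(g, 32249), Pow(Add(463326, Function('R')(32)), -1)) = Mul(Add(-134527, 32249), Pow(Add(463326, Add(Rational(-9, 2), Mul(5, 32))), -1)) = Mul(-102278, Pow(Add(463326, Add(Rational(-9, 2), 160)), -1)) = Mul(-102278, Pow(Add(463326, Rational(311, 2)), -1)) = Mul(-102278, Pow(Rational(926963, 2), -1)) = Mul(-102278, Rational(2, 926963)) = Rational(-204556, 926963)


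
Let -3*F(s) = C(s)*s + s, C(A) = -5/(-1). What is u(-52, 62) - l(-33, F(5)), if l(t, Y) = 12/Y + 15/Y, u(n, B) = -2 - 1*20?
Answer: -193/10 ≈ -19.300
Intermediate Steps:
u(n, B) = -22 (u(n, B) = -2 - 20 = -22)
C(A) = 5 (C(A) = -5*(-1) = 5)
F(s) = -2*s (F(s) = -(5*s + s)/3 = -2*s)
l(t, Y) = 27/Y
u(-52, 62) - l(-33, F(5)) = -22 - 27/((-2*5)) = -22 - 27/(-10) = -22 - 27*(-1)/10 = -22 - 1*(-27/10) = -22 + 27/10 = -193/10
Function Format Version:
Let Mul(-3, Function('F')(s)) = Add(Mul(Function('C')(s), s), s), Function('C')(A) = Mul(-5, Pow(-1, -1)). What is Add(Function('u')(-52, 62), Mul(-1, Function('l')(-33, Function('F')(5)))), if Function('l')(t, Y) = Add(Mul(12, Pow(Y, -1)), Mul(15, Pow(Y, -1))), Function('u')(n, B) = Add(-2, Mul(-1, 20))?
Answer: Rational(-193, 10) ≈ -19.300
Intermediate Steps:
Function('u')(n, B) = -22 (Function('u')(n, B) = Add(-2, -20) = -22)
Function('C')(A) = 5 (Function('C')(A) = Mul(-5, -1) = 5)
Function('F')(s) = Mul(-2, s) (Function('F')(s) = Mul(Rational(-1, 3), Add(Mul(5, s), s)) = Mul(Rational(-1, 3), Mul(6, s)) = Mul(-2, s))
Function('l')(t, Y) = Mul(27, Pow(Y, -1))
Add(Function('u')(-52, 62), Mul(-1, Function('l')(-33, Function('F')(5)))) = Add(-22, Mul(-1, Mul(27, Pow(Mul(-2, 5), -1)))) = Add(-22, Mul(-1, Mul(27, Pow(-10, -1)))) = Add(-22, Mul(-1, Mul(27, Rational(-1, 10)))) = Add(-22, Mul(-1, Rational(-27, 10))) = Add(-22, Rational(27, 10)) = Rational(-193, 10)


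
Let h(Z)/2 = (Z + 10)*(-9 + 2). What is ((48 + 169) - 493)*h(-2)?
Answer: 30912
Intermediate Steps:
h(Z) = -140 - 14*Z (h(Z) = 2*((Z + 10)*(-9 + 2)) = 2*((10 + Z)*(-7)) = 2*(-70 - 7*Z) = -140 - 14*Z)
((48 + 169) - 493)*h(-2) = ((48 + 169) - 493)*(-140 - 14*(-2)) = (217 - 493)*(-140 + 28) = -276*(-112) = 30912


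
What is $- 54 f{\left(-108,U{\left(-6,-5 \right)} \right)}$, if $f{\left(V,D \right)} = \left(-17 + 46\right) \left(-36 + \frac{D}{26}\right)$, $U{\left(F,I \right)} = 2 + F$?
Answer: $\frac{736020}{13} \approx 56617.0$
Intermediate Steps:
$f{\left(V,D \right)} = -1044 + \frac{29 D}{26}$ ($f{\left(V,D \right)} = 29 \left(-36 + D \frac{1}{26}\right) = 29 \left(-36 + \frac{D}{26}\right) = -1044 + \frac{29 D}{26}$)
$- 54 f{\left(-108,U{\left(-6,-5 \right)} \right)} = - 54 \left(-1044 + \frac{29 \left(2 - 6\right)}{26}\right) = - 54 \left(-1044 + \frac{29}{26} \left(-4\right)\right) = - 54 \left(-1044 - \frac{58}{13}\right) = \left(-54\right) \left(- \frac{13630}{13}\right) = \frac{736020}{13}$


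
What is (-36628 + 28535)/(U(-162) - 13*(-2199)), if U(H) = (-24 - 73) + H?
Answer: -8093/28328 ≈ -0.28569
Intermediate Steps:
U(H) = -97 + H
(-36628 + 28535)/(U(-162) - 13*(-2199)) = (-36628 + 28535)/((-97 - 162) - 13*(-2199)) = -8093/(-259 + 28587) = -8093/28328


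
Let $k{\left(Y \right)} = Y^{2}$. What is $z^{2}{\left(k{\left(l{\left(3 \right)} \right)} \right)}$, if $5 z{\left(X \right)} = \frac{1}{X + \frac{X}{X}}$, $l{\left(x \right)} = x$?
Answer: $\frac{1}{2500} \approx 0.0004$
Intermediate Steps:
$z{\left(X \right)} = \frac{1}{5 \left(1 + X\right)}$ ($z{\left(X \right)} = \frac{1}{5 \left(X + \frac{X}{X}\right)} = \frac{1}{5 \left(X + 1\right)} = \frac{1}{5 \left(1 + X\right)}$)
$z^{2}{\left(k{\left(l{\left(3 \right)} \right)} \right)} = \left(\frac{1}{5 \left(1 + 3^{2}\right)}\right)^{2} = \left(\frac{1}{5 \left(1 + 9\right)}\right)^{2} = \left(\frac{1}{5 \cdot 10}\right)^{2} = \left(\frac{1}{5} \cdot \frac{1}{10}\right)^{2} = \left(\frac{1}{50}\right)^{2} = \frac{1}{2500}$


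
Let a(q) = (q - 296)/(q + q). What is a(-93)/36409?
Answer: 389/6772074 ≈ 5.7442e-5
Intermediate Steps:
a(q) = (-296 + q)/(2*q) (a(q) = (-296 + q)/((2*q)) = (-296 + q)*(1/(2*q)) = (-296 + q)/(2*q))
a(-93)/36409 = ((½)*(-296 - 93)/(-93))/36409 = ((½)*(-1/93)*(-389))*(1/36409) = (389/186)*(1/36409) = 389/6772074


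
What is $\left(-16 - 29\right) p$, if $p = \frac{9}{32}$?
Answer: $- \frac{405}{32} \approx -12.656$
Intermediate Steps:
$p = \frac{9}{32}$ ($p = 9 \cdot \frac{1}{32} = \frac{9}{32} \approx 0.28125$)
$\left(-16 - 29\right) p = \left(-16 - 29\right) \frac{9}{32} = \left(-45\right) \frac{9}{32} = - \frac{405}{32}$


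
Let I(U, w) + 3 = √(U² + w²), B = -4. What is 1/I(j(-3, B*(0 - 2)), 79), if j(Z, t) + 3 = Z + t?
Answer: 3/6236 + √6245/6236 ≈ 0.013154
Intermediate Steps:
j(Z, t) = -3 + Z + t (j(Z, t) = -3 + (Z + t) = -3 + Z + t)
I(U, w) = -3 + √(U² + w²)
1/I(j(-3, B*(0 - 2)), 79) = 1/(-3 + √((-3 - 3 - 4*(0 - 2))² + 79²)) = 1/(-3 + √((-3 - 3 - 4*(-2))² + 6241)) = 1/(-3 + √((-3 - 3 + 8)² + 6241)) = 1/(-3 + √(2² + 6241)) = 1/(-3 + √(4 + 6241)) = 1/(-3 + √6245)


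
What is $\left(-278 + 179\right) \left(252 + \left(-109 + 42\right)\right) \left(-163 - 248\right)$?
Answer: $7527465$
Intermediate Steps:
$\left(-278 + 179\right) \left(252 + \left(-109 + 42\right)\right) \left(-163 - 248\right) = - 99 \left(252 - 67\right) \left(-411\right) = - 99 \cdot 185 \left(-411\right) = \left(-99\right) \left(-76035\right) = 7527465$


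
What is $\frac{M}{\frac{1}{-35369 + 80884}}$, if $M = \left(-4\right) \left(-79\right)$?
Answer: $14382740$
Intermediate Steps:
$M = 316$
$\frac{M}{\frac{1}{-35369 + 80884}} = \frac{316}{\frac{1}{-35369 + 80884}} = \frac{316}{\frac{1}{45515}} = 316 \frac{1}{\frac{1}{45515}} = 316 \cdot 45515 = 14382740$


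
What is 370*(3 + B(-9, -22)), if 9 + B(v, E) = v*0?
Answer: -2220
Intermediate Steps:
B(v, E) = -9 (B(v, E) = -9 + v*0 = -9 + 0 = -9)
370*(3 + B(-9, -22)) = 370*(3 - 9) = 370*(-6) = -2220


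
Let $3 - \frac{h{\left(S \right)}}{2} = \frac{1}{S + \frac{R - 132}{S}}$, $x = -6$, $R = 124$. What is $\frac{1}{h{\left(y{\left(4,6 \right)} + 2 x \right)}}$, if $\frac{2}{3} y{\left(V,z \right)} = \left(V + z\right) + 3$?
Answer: $\frac{193}{1098} \approx 0.17577$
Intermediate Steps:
$y{\left(V,z \right)} = \frac{9}{2} + \frac{3 V}{2} + \frac{3 z}{2}$ ($y{\left(V,z \right)} = \frac{3 \left(\left(V + z\right) + 3\right)}{2} = \frac{3 \left(3 + V + z\right)}{2} = \frac{9}{2} + \frac{3 V}{2} + \frac{3 z}{2}$)
$h{\left(S \right)} = 6 - \frac{2}{S - \frac{8}{S}}$ ($h{\left(S \right)} = 6 - \frac{2}{S + \frac{124 - 132}{S}} = 6 - \frac{2}{S - \frac{8}{S}}$)
$\frac{1}{h{\left(y{\left(4,6 \right)} + 2 x \right)}} = \frac{1}{2 \frac{1}{-8 + \left(\left(\frac{9}{2} + \frac{3}{2} \cdot 4 + \frac{3}{2} \cdot 6\right) + 2 \left(-6\right)\right)^{2}} \left(-24 - \left(\left(\frac{9}{2} + \frac{3}{2} \cdot 4 + \frac{3}{2} \cdot 6\right) + 2 \left(-6\right)\right) + 3 \left(\left(\frac{9}{2} + \frac{3}{2} \cdot 4 + \frac{3}{2} \cdot 6\right) + 2 \left(-6\right)\right)^{2}\right)} = \frac{1}{2 \frac{1}{-8 + \left(\left(\frac{9}{2} + 6 + 9\right) - 12\right)^{2}} \left(-24 - \left(\left(\frac{9}{2} + 6 + 9\right) - 12\right) + 3 \left(\left(\frac{9}{2} + 6 + 9\right) - 12\right)^{2}\right)} = \frac{1}{2 \frac{1}{-8 + \left(\frac{39}{2} - 12\right)^{2}} \left(-24 - \left(\frac{39}{2} - 12\right) + 3 \left(\frac{39}{2} - 12\right)^{2}\right)} = \frac{1}{2 \frac{1}{-8 + \left(\frac{15}{2}\right)^{2}} \left(-24 - \frac{15}{2} + 3 \left(\frac{15}{2}\right)^{2}\right)} = \frac{1}{2 \frac{1}{-8 + \frac{225}{4}} \left(-24 - \frac{15}{2} + 3 \cdot \frac{225}{4}\right)} = \frac{1}{2 \frac{1}{\frac{193}{4}} \left(-24 - \frac{15}{2} + \frac{675}{4}\right)} = \frac{1}{2 \cdot \frac{4}{193} \cdot \frac{549}{4}} = \frac{1}{\frac{1098}{193}} = \frac{193}{1098}$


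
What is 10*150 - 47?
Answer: 1453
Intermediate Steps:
10*150 - 47 = 1500 - 47 = 1453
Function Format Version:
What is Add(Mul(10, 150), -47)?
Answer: 1453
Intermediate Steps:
Add(Mul(10, 150), -47) = Add(1500, -47) = 1453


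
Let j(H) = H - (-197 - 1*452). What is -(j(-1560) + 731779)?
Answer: -730868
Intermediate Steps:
j(H) = 649 + H (j(H) = H - (-197 - 452) = H - 1*(-649) = H + 649 = 649 + H)
-(j(-1560) + 731779) = -((649 - 1560) + 731779) = -(-911 + 731779) = -1*730868 = -730868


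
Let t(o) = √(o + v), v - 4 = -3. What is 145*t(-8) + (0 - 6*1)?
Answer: -6 + 145*I*√7 ≈ -6.0 + 383.63*I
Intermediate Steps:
v = 1 (v = 4 - 3 = 1)
t(o) = √(1 + o) (t(o) = √(o + 1) = √(1 + o))
145*t(-8) + (0 - 6*1) = 145*√(1 - 8) + (0 - 6*1) = 145*√(-7) + (0 - 6) = 145*(I*√7) - 6 = 145*I*√7 - 6 = -6 + 145*I*√7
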